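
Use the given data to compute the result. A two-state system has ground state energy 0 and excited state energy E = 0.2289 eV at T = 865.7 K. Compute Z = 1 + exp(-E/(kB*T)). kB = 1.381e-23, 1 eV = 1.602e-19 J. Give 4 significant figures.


Step 1: Compute beta*E = E*eV/(kB*T) = 0.2289*1.602e-19/(1.381e-23*865.7) = 3.067
Step 2: exp(-beta*E) = exp(-3.067) = 0.04655
Step 3: Z = 1 + 0.04655 = 1.047

1.047


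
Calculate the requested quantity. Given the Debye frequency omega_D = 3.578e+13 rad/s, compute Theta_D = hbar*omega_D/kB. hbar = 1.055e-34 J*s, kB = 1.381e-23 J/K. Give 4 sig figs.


Step 1: hbar*omega_D = 1.055e-34 * 3.578e+13 = 3.775e-21 J
Step 2: Theta_D = 3.775e-21 / 1.381e-23
Step 3: Theta_D = 273.3 K

273.3


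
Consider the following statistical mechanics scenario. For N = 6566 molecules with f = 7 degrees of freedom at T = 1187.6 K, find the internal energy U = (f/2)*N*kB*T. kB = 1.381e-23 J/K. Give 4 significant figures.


Step 1: f/2 = 7/2 = 3.5
Step 2: N*kB*T = 6566*1.381e-23*1187.6 = 1.077e-16
Step 3: U = 3.5 * 1.077e-16 = 3.769e-16 J

3.769e-16


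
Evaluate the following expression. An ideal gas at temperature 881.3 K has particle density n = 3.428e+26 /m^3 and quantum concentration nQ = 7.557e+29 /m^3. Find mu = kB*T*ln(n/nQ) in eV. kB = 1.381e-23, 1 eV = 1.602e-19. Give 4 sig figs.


Step 1: n/nQ = 3.428e+26/7.557e+29 = 0.0004536
Step 2: ln(n/nQ) = -7.698
Step 3: mu = kB*T*ln(n/nQ) = 1.217e-20*-7.698 = -9.369e-20 J
Step 4: Convert to eV: -9.369e-20/1.602e-19 = -0.5849 eV

-0.5849


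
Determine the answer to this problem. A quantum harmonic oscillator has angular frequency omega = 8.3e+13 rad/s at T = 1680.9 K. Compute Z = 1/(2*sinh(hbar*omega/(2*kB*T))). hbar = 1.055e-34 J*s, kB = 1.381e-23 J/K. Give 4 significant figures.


Step 1: Compute x = hbar*omega/(kB*T) = 1.055e-34*8.3e+13/(1.381e-23*1680.9) = 0.3772
Step 2: x/2 = 0.1886
Step 3: sinh(x/2) = 0.1897
Step 4: Z = 1/(2*0.1897) = 2.635

2.635


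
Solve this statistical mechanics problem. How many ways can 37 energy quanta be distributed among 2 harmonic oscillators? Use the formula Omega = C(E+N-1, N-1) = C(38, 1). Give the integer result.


Step 1: Use binomial coefficient C(38, 1)
Step 2: Numerator = 38! / 37!
Step 3: Denominator = 1!
Step 4: Omega = 38

38


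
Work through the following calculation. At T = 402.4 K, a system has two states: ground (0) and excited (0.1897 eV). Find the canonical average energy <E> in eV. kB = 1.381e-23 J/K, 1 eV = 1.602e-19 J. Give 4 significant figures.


Step 1: beta*E = 0.1897*1.602e-19/(1.381e-23*402.4) = 5.469
Step 2: exp(-beta*E) = 0.004217
Step 3: <E> = 0.1897*0.004217/(1+0.004217) = 0.0007966 eV

0.0007966


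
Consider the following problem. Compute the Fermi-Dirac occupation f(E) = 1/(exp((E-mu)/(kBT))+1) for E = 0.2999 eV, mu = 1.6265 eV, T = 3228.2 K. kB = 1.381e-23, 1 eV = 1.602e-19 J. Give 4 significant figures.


Step 1: (E - mu) = 0.2999 - 1.6265 = -1.327 eV
Step 2: Convert: (E-mu)*eV = -2.125e-19 J
Step 3: x = (E-mu)*eV/(kB*T) = -4.767
Step 4: f = 1/(exp(-4.767)+1) = 0.9916

0.9916


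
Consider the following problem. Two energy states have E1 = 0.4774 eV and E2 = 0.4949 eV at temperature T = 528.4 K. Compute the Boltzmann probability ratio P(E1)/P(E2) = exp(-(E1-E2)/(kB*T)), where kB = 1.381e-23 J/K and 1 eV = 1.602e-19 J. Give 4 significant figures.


Step 1: Compute energy difference dE = E1 - E2 = 0.4774 - 0.4949 = -0.0175 eV
Step 2: Convert to Joules: dE_J = -0.0175 * 1.602e-19 = -2.804e-21 J
Step 3: Compute exponent = -dE_J / (kB * T) = -(-2.804e-21) / (1.381e-23 * 528.4) = 0.3842
Step 4: P(E1)/P(E2) = exp(0.3842) = 1.468

1.468


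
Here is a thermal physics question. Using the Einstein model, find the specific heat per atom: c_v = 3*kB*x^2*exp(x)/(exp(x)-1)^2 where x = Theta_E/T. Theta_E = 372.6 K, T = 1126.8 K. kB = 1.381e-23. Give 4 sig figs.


Step 1: x = Theta_E/T = 372.6/1126.8 = 0.3307
Step 2: x^2 = 0.1093
Step 3: exp(x) = 1.392
Step 4: c_v = 3*1.381e-23*0.1093*1.392/(1.392-1)^2 = 4.105e-23

4.105e-23


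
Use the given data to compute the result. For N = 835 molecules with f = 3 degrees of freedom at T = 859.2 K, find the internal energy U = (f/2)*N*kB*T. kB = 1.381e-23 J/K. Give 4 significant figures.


Step 1: f/2 = 3/2 = 1.5
Step 2: N*kB*T = 835*1.381e-23*859.2 = 9.908e-18
Step 3: U = 1.5 * 9.908e-18 = 1.486e-17 J

1.486e-17


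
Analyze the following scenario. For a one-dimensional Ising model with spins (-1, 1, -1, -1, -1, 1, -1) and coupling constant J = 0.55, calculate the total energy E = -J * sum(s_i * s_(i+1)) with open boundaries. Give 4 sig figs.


Step 1: Nearest-neighbor products: -1, -1, 1, 1, -1, -1
Step 2: Sum of products = -2
Step 3: E = -0.55 * -2 = 1.1

1.1


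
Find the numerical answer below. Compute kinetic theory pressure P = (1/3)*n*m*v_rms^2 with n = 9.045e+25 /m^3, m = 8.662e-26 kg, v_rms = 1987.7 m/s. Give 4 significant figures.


Step 1: v_rms^2 = 1987.7^2 = 3.951e+06
Step 2: n*m = 9.045e+25*8.662e-26 = 7.835
Step 3: P = (1/3)*7.835*3.951e+06 = 1.032e+07 Pa

1.032e+07


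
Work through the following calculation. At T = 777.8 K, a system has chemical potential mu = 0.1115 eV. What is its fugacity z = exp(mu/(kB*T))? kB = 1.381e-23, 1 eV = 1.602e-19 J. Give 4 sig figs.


Step 1: Convert mu to Joules: 0.1115*1.602e-19 = 1.786e-20 J
Step 2: kB*T = 1.381e-23*777.8 = 1.074e-20 J
Step 3: mu/(kB*T) = 1.663
Step 4: z = exp(1.663) = 5.275

5.275


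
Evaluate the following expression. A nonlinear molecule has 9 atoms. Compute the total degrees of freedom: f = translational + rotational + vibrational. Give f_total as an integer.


Step 1: Translational DOF = 3
Step 2: Rotational DOF (nonlinear) = 3
Step 3: Vibrational DOF = 3*9 - 6 = 21
Step 4: Total = 3 + 3 + 21 = 27

27


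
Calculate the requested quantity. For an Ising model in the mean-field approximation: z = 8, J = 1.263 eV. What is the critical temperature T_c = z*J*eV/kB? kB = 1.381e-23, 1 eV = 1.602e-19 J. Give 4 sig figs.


Step 1: z*J = 8*1.263 = 10.1 eV
Step 2: Convert to Joules: 10.1*1.602e-19 = 1.619e-18 J
Step 3: T_c = 1.619e-18 / 1.381e-23 = 1.172e+05 K

1.172e+05


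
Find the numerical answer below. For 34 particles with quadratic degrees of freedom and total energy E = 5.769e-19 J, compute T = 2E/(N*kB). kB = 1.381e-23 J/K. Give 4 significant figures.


Step 1: Numerator = 2*E = 2*5.769e-19 = 1.154e-18 J
Step 2: Denominator = N*kB = 34*1.381e-23 = 4.695e-22
Step 3: T = 1.154e-18 / 4.695e-22 = 2457 K

2457


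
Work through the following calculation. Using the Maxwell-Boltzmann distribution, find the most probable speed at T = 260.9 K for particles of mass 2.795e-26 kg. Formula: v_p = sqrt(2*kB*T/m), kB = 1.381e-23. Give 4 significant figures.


Step 1: Numerator = 2*kB*T = 2*1.381e-23*260.9 = 7.206e-21
Step 2: Ratio = 7.206e-21 / 2.795e-26 = 2.578e+05
Step 3: v_p = sqrt(2.578e+05) = 507.8 m/s

507.8


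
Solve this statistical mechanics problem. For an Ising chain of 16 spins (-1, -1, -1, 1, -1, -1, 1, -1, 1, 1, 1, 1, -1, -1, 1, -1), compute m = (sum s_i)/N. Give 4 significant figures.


Step 1: Count up spins (+1): 7, down spins (-1): 9
Step 2: Total magnetization M = 7 - 9 = -2
Step 3: m = M/N = -2/16 = -0.125

-0.125


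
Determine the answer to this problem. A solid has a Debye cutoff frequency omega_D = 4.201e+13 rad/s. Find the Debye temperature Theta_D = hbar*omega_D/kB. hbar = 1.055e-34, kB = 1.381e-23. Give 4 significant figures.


Step 1: hbar*omega_D = 1.055e-34 * 4.201e+13 = 4.432e-21 J
Step 2: Theta_D = 4.432e-21 / 1.381e-23
Step 3: Theta_D = 320.9 K

320.9


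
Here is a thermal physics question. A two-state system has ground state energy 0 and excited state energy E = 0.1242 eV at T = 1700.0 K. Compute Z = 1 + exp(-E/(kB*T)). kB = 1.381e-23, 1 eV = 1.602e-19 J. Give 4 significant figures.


Step 1: Compute beta*E = E*eV/(kB*T) = 0.1242*1.602e-19/(1.381e-23*1700.0) = 0.8475
Step 2: exp(-beta*E) = exp(-0.8475) = 0.4285
Step 3: Z = 1 + 0.4285 = 1.428

1.428


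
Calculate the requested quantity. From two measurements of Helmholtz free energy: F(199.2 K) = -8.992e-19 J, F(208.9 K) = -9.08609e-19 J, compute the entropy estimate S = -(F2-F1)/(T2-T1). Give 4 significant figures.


Step 1: dF = F2 - F1 = -9.08609e-19 - (-8.992e-19) = -9.409e-21 J
Step 2: dT = T2 - T1 = 208.9 - 199.2 = 9.7 K
Step 3: S = -dF/dT = -(-9.409e-21)/9.7 = 9.7e-22 J/K

9.7e-22


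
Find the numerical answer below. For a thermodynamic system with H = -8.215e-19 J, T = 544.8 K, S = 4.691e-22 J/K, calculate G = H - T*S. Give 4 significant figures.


Step 1: T*S = 544.8 * 4.691e-22 = 2.556e-19 J
Step 2: G = H - T*S = -8.215e-19 - 2.556e-19
Step 3: G = -1.077e-18 J

-1.077e-18


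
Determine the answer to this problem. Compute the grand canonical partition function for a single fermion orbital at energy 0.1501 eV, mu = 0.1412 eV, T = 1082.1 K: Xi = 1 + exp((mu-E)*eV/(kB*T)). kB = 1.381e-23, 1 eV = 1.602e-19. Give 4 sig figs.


Step 1: (mu - E) = 0.1412 - 0.1501 = -0.0089 eV
Step 2: x = (mu-E)*eV/(kB*T) = -0.0089*1.602e-19/(1.381e-23*1082.1) = -0.09541
Step 3: exp(x) = 0.909
Step 4: Xi = 1 + 0.909 = 1.909

1.909


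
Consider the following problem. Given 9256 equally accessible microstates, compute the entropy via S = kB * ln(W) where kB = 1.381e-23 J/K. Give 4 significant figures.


Step 1: ln(W) = ln(9256) = 9.133
Step 2: S = kB * ln(W) = 1.381e-23 * 9.133
Step 3: S = 1.261e-22 J/K

1.261e-22


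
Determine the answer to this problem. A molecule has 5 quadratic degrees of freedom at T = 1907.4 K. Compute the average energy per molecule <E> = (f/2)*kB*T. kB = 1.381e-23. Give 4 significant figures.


Step 1: f/2 = 5/2 = 2.5
Step 2: kB*T = 1.381e-23 * 1907.4 = 2.634e-20
Step 3: <E> = 2.5 * 2.634e-20 = 6.585e-20 J

6.585e-20


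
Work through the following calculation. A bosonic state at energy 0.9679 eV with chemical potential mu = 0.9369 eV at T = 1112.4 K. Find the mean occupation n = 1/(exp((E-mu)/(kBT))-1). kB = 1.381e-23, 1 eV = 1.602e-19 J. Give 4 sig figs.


Step 1: (E - mu) = 0.031 eV
Step 2: x = (E-mu)*eV/(kB*T) = 0.031*1.602e-19/(1.381e-23*1112.4) = 0.3233
Step 3: exp(x) = 1.382
Step 4: n = 1/(exp(x)-1) = 2.62

2.62


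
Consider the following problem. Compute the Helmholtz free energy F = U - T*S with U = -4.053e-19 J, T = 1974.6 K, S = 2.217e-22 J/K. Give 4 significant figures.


Step 1: T*S = 1974.6 * 2.217e-22 = 4.378e-19 J
Step 2: F = U - T*S = -4.053e-19 - 4.378e-19
Step 3: F = -8.431e-19 J

-8.431e-19


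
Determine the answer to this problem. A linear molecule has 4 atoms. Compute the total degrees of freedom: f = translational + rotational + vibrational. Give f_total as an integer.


Step 1: Translational DOF = 3
Step 2: Rotational DOF (linear) = 2
Step 3: Vibrational DOF = 3*4 - 5 = 7
Step 4: Total = 3 + 2 + 7 = 12

12


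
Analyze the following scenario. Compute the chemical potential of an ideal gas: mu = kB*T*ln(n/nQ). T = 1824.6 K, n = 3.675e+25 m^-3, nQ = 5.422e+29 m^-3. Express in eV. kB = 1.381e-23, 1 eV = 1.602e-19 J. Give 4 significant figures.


Step 1: n/nQ = 3.675e+25/5.422e+29 = 6.778e-05
Step 2: ln(n/nQ) = -9.599
Step 3: mu = kB*T*ln(n/nQ) = 2.52e-20*-9.599 = -2.419e-19 J
Step 4: Convert to eV: -2.419e-19/1.602e-19 = -1.51 eV

-1.51


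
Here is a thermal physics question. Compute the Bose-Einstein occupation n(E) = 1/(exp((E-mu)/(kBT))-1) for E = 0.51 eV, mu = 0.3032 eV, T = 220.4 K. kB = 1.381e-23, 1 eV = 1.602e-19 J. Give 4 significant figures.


Step 1: (E - mu) = 0.2068 eV
Step 2: x = (E-mu)*eV/(kB*T) = 0.2068*1.602e-19/(1.381e-23*220.4) = 10.88
Step 3: exp(x) = 5.334e+04
Step 4: n = 1/(exp(x)-1) = 1.875e-05

1.875e-05


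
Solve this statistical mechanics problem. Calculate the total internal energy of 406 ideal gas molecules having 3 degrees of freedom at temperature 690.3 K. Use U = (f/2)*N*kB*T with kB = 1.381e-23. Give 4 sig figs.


Step 1: f/2 = 3/2 = 1.5
Step 2: N*kB*T = 406*1.381e-23*690.3 = 3.87e-18
Step 3: U = 1.5 * 3.87e-18 = 5.806e-18 J

5.806e-18


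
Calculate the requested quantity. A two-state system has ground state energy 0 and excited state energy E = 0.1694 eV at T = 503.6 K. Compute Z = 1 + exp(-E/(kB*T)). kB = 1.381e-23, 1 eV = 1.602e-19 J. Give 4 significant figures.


Step 1: Compute beta*E = E*eV/(kB*T) = 0.1694*1.602e-19/(1.381e-23*503.6) = 3.902
Step 2: exp(-beta*E) = exp(-3.902) = 0.0202
Step 3: Z = 1 + 0.0202 = 1.02

1.02


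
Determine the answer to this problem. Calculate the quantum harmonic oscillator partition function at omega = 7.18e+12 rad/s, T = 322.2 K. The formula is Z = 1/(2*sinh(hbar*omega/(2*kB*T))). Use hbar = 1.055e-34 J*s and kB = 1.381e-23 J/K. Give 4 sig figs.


Step 1: Compute x = hbar*omega/(kB*T) = 1.055e-34*7.18e+12/(1.381e-23*322.2) = 0.1702
Step 2: x/2 = 0.08512
Step 3: sinh(x/2) = 0.08522
Step 4: Z = 1/(2*0.08522) = 5.867

5.867


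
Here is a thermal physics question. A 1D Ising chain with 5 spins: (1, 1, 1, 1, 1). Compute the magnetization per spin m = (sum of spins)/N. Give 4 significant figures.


Step 1: Count up spins (+1): 5, down spins (-1): 0
Step 2: Total magnetization M = 5 - 0 = 5
Step 3: m = M/N = 5/5 = 1

1


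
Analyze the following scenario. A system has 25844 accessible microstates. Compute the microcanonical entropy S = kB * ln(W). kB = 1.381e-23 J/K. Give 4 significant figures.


Step 1: ln(W) = ln(25844) = 10.16
Step 2: S = kB * ln(W) = 1.381e-23 * 10.16
Step 3: S = 1.403e-22 J/K

1.403e-22


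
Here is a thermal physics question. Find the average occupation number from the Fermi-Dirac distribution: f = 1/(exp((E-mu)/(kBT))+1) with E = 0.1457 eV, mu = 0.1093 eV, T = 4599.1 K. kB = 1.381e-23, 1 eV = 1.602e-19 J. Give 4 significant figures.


Step 1: (E - mu) = 0.1457 - 0.1093 = 0.0364 eV
Step 2: Convert: (E-mu)*eV = 5.831e-21 J
Step 3: x = (E-mu)*eV/(kB*T) = 0.09181
Step 4: f = 1/(exp(0.09181)+1) = 0.4771

0.4771


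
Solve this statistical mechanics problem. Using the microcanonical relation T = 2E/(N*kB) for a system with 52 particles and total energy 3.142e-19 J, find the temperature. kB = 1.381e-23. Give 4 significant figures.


Step 1: Numerator = 2*E = 2*3.142e-19 = 6.284e-19 J
Step 2: Denominator = N*kB = 52*1.381e-23 = 7.181e-22
Step 3: T = 6.284e-19 / 7.181e-22 = 875.1 K

875.1


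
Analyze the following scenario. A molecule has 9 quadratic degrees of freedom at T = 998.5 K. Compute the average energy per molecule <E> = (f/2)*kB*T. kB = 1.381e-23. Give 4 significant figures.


Step 1: f/2 = 9/2 = 4.5
Step 2: kB*T = 1.381e-23 * 998.5 = 1.379e-20
Step 3: <E> = 4.5 * 1.379e-20 = 6.205e-20 J

6.205e-20


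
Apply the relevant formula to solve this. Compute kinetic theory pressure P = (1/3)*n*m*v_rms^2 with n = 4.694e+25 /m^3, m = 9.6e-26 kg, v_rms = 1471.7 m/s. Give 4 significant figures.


Step 1: v_rms^2 = 1471.7^2 = 2.166e+06
Step 2: n*m = 4.694e+25*9.6e-26 = 4.506
Step 3: P = (1/3)*4.506*2.166e+06 = 3.253e+06 Pa

3.253e+06


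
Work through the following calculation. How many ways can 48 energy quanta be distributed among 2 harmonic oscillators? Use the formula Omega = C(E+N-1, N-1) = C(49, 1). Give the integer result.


Step 1: Use binomial coefficient C(49, 1)
Step 2: Numerator = 49! / 48!
Step 3: Denominator = 1!
Step 4: Omega = 49

49


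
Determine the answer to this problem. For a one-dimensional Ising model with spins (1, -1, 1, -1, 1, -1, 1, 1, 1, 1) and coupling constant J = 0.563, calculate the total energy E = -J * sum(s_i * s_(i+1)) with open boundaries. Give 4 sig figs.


Step 1: Nearest-neighbor products: -1, -1, -1, -1, -1, -1, 1, 1, 1
Step 2: Sum of products = -3
Step 3: E = -0.563 * -3 = 1.689

1.689


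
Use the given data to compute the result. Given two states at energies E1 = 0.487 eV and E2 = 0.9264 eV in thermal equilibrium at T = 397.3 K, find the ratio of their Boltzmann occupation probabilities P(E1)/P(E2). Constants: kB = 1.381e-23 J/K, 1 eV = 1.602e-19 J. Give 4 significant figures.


Step 1: Compute energy difference dE = E1 - E2 = 0.487 - 0.9264 = -0.4394 eV
Step 2: Convert to Joules: dE_J = -0.4394 * 1.602e-19 = -7.039e-20 J
Step 3: Compute exponent = -dE_J / (kB * T) = -(-7.039e-20) / (1.381e-23 * 397.3) = 12.83
Step 4: P(E1)/P(E2) = exp(12.83) = 3.731e+05

3.731e+05


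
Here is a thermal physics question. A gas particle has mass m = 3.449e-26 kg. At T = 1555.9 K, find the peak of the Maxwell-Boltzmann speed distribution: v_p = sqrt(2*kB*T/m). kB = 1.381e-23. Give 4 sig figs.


Step 1: Numerator = 2*kB*T = 2*1.381e-23*1555.9 = 4.297e-20
Step 2: Ratio = 4.297e-20 / 3.449e-26 = 1.246e+06
Step 3: v_p = sqrt(1.246e+06) = 1116 m/s

1116


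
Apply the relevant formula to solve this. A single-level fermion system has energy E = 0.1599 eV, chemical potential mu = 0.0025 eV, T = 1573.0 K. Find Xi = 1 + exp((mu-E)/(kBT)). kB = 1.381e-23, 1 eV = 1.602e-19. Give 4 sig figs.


Step 1: (mu - E) = 0.0025 - 0.1599 = -0.1574 eV
Step 2: x = (mu-E)*eV/(kB*T) = -0.1574*1.602e-19/(1.381e-23*1573.0) = -1.161
Step 3: exp(x) = 0.3132
Step 4: Xi = 1 + 0.3132 = 1.313

1.313


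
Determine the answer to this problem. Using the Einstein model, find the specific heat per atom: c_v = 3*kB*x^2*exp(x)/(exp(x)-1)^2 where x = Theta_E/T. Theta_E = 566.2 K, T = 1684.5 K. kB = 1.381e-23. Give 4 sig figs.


Step 1: x = Theta_E/T = 566.2/1684.5 = 0.3361
Step 2: x^2 = 0.113
Step 3: exp(x) = 1.4
Step 4: c_v = 3*1.381e-23*0.113*1.4/(1.4-1)^2 = 4.104e-23

4.104e-23


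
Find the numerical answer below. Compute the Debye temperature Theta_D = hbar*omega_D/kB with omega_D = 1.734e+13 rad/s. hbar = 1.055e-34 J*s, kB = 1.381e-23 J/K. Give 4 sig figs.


Step 1: hbar*omega_D = 1.055e-34 * 1.734e+13 = 1.829e-21 J
Step 2: Theta_D = 1.829e-21 / 1.381e-23
Step 3: Theta_D = 132.5 K

132.5


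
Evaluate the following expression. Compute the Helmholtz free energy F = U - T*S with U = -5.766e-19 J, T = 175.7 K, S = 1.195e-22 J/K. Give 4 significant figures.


Step 1: T*S = 175.7 * 1.195e-22 = 2.1e-20 J
Step 2: F = U - T*S = -5.766e-19 - 2.1e-20
Step 3: F = -5.976e-19 J

-5.976e-19


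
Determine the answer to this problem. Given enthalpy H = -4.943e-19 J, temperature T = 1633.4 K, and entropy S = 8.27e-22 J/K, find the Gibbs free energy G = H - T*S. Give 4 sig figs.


Step 1: T*S = 1633.4 * 8.27e-22 = 1.351e-18 J
Step 2: G = H - T*S = -4.943e-19 - 1.351e-18
Step 3: G = -1.845e-18 J

-1.845e-18


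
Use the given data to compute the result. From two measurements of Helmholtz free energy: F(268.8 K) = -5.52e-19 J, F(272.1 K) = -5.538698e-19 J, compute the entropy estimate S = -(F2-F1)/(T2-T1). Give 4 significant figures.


Step 1: dF = F2 - F1 = -5.538698e-19 - (-5.52e-19) = -1.8698e-21 J
Step 2: dT = T2 - T1 = 272.1 - 268.8 = 3.3 K
Step 3: S = -dF/dT = -(-1.8698e-21)/3.3 = 5.666e-22 J/K

5.666e-22


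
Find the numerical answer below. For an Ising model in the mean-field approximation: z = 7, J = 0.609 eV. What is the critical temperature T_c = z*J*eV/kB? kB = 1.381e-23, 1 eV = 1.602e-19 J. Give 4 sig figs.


Step 1: z*J = 7*0.609 = 4.263 eV
Step 2: Convert to Joules: 4.263*1.602e-19 = 6.829e-19 J
Step 3: T_c = 6.829e-19 / 1.381e-23 = 4.945e+04 K

4.945e+04


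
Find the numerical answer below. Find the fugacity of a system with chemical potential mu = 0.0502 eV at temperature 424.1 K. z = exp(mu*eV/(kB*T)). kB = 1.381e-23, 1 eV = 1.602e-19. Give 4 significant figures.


Step 1: Convert mu to Joules: 0.0502*1.602e-19 = 8.042e-21 J
Step 2: kB*T = 1.381e-23*424.1 = 5.857e-21 J
Step 3: mu/(kB*T) = 1.373
Step 4: z = exp(1.373) = 3.948

3.948


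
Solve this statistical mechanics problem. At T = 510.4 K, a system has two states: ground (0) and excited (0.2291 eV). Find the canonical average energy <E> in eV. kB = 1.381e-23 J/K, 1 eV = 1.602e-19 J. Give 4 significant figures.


Step 1: beta*E = 0.2291*1.602e-19/(1.381e-23*510.4) = 5.207
Step 2: exp(-beta*E) = 0.005478
Step 3: <E> = 0.2291*0.005478/(1+0.005478) = 0.001248 eV

0.001248


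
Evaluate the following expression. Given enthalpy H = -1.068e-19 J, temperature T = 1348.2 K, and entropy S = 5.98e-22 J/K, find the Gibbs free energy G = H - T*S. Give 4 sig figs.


Step 1: T*S = 1348.2 * 5.98e-22 = 8.062e-19 J
Step 2: G = H - T*S = -1.068e-19 - 8.062e-19
Step 3: G = -9.13e-19 J

-9.13e-19


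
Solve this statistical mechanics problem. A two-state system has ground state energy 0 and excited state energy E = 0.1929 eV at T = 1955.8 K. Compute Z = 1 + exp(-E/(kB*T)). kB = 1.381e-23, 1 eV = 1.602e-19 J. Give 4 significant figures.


Step 1: Compute beta*E = E*eV/(kB*T) = 0.1929*1.602e-19/(1.381e-23*1955.8) = 1.144
Step 2: exp(-beta*E) = exp(-1.144) = 0.3185
Step 3: Z = 1 + 0.3185 = 1.318

1.318


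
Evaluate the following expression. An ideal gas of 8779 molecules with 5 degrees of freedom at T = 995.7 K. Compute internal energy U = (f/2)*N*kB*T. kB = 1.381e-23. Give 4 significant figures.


Step 1: f/2 = 5/2 = 2.5
Step 2: N*kB*T = 8779*1.381e-23*995.7 = 1.207e-16
Step 3: U = 2.5 * 1.207e-16 = 3.018e-16 J

3.018e-16


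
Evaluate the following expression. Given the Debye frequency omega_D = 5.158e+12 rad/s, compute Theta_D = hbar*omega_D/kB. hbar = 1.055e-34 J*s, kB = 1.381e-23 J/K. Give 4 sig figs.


Step 1: hbar*omega_D = 1.055e-34 * 5.158e+12 = 5.442e-22 J
Step 2: Theta_D = 5.442e-22 / 1.381e-23
Step 3: Theta_D = 39.4 K

39.4


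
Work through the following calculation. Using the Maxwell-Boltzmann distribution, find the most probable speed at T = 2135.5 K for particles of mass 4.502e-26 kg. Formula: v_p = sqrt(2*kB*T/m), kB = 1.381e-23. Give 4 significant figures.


Step 1: Numerator = 2*kB*T = 2*1.381e-23*2135.5 = 5.898e-20
Step 2: Ratio = 5.898e-20 / 4.502e-26 = 1.31e+06
Step 3: v_p = sqrt(1.31e+06) = 1145 m/s

1145


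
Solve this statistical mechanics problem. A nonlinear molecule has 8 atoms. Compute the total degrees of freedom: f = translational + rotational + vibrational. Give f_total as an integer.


Step 1: Translational DOF = 3
Step 2: Rotational DOF (nonlinear) = 3
Step 3: Vibrational DOF = 3*8 - 6 = 18
Step 4: Total = 3 + 3 + 18 = 24

24


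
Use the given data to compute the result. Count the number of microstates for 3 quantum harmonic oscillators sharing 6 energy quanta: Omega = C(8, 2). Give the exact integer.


Step 1: Use binomial coefficient C(8, 2)
Step 2: Numerator = 8! / 6!
Step 3: Denominator = 2!
Step 4: Omega = 28

28


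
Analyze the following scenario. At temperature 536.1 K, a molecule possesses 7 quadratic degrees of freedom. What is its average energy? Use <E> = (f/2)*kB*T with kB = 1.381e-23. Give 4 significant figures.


Step 1: f/2 = 7/2 = 3.5
Step 2: kB*T = 1.381e-23 * 536.1 = 7.404e-21
Step 3: <E> = 3.5 * 7.404e-21 = 2.591e-20 J

2.591e-20


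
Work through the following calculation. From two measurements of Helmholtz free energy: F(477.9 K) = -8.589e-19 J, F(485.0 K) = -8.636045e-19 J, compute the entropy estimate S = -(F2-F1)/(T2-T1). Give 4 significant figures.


Step 1: dF = F2 - F1 = -8.636045e-19 - (-8.589e-19) = -4.7045e-21 J
Step 2: dT = T2 - T1 = 485.0 - 477.9 = 7.1 K
Step 3: S = -dF/dT = -(-4.7045e-21)/7.1 = 6.626e-22 J/K

6.626e-22


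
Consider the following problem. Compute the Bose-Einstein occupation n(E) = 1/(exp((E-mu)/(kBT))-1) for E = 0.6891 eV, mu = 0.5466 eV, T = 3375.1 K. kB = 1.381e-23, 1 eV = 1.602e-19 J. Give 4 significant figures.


Step 1: (E - mu) = 0.1425 eV
Step 2: x = (E-mu)*eV/(kB*T) = 0.1425*1.602e-19/(1.381e-23*3375.1) = 0.4898
Step 3: exp(x) = 1.632
Step 4: n = 1/(exp(x)-1) = 1.582

1.582


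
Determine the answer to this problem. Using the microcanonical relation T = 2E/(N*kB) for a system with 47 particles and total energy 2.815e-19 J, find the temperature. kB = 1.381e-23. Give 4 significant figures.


Step 1: Numerator = 2*E = 2*2.815e-19 = 5.63e-19 J
Step 2: Denominator = N*kB = 47*1.381e-23 = 6.491e-22
Step 3: T = 5.63e-19 / 6.491e-22 = 867.4 K

867.4


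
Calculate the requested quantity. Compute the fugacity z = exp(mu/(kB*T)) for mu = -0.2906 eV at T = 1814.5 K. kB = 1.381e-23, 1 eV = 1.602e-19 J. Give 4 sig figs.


Step 1: Convert mu to Joules: -0.2906*1.602e-19 = -4.655e-20 J
Step 2: kB*T = 1.381e-23*1814.5 = 2.506e-20 J
Step 3: mu/(kB*T) = -1.858
Step 4: z = exp(-1.858) = 0.156

0.156


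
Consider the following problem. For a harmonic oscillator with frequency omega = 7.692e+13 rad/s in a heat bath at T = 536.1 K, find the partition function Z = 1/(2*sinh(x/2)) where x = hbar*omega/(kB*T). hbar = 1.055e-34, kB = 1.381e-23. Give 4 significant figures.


Step 1: Compute x = hbar*omega/(kB*T) = 1.055e-34*7.692e+13/(1.381e-23*536.1) = 1.096
Step 2: x/2 = 0.5481
Step 3: sinh(x/2) = 0.5759
Step 4: Z = 1/(2*0.5759) = 0.8682

0.8682


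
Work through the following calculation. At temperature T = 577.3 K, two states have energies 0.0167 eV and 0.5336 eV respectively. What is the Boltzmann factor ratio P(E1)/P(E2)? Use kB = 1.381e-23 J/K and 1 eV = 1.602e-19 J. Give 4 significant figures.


Step 1: Compute energy difference dE = E1 - E2 = 0.0167 - 0.5336 = -0.5169 eV
Step 2: Convert to Joules: dE_J = -0.5169 * 1.602e-19 = -8.281e-20 J
Step 3: Compute exponent = -dE_J / (kB * T) = -(-8.281e-20) / (1.381e-23 * 577.3) = 10.39
Step 4: P(E1)/P(E2) = exp(10.39) = 3.242e+04

3.242e+04


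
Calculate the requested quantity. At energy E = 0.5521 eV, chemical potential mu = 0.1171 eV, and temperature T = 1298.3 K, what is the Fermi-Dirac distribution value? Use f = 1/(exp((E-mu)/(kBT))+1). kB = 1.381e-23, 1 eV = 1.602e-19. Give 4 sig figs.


Step 1: (E - mu) = 0.5521 - 0.1171 = 0.435 eV
Step 2: Convert: (E-mu)*eV = 6.969e-20 J
Step 3: x = (E-mu)*eV/(kB*T) = 3.887
Step 4: f = 1/(exp(3.887)+1) = 0.0201

0.0201


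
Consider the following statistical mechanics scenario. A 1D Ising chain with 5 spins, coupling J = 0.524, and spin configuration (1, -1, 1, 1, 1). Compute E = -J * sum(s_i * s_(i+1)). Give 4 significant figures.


Step 1: Nearest-neighbor products: -1, -1, 1, 1
Step 2: Sum of products = 0
Step 3: E = -0.524 * 0 = 0

0


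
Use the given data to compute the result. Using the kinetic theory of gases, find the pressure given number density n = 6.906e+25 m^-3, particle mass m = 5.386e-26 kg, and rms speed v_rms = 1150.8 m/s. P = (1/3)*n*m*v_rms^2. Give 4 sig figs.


Step 1: v_rms^2 = 1150.8^2 = 1.324e+06
Step 2: n*m = 6.906e+25*5.386e-26 = 3.72
Step 3: P = (1/3)*3.72*1.324e+06 = 1.642e+06 Pa

1.642e+06


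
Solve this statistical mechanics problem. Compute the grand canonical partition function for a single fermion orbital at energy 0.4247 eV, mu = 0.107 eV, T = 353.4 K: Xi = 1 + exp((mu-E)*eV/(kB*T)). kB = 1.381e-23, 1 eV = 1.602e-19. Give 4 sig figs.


Step 1: (mu - E) = 0.107 - 0.4247 = -0.3177 eV
Step 2: x = (mu-E)*eV/(kB*T) = -0.3177*1.602e-19/(1.381e-23*353.4) = -10.43
Step 3: exp(x) = 2.958e-05
Step 4: Xi = 1 + 2.958e-05 = 1

1


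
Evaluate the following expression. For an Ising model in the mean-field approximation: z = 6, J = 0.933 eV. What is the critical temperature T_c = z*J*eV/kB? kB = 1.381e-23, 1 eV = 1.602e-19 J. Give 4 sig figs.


Step 1: z*J = 6*0.933 = 5.598 eV
Step 2: Convert to Joules: 5.598*1.602e-19 = 8.968e-19 J
Step 3: T_c = 8.968e-19 / 1.381e-23 = 6.494e+04 K

6.494e+04


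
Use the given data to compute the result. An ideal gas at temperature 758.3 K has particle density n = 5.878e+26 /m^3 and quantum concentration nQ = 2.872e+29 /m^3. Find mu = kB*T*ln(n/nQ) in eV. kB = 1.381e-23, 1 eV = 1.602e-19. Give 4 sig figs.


Step 1: n/nQ = 5.878e+26/2.872e+29 = 0.002047
Step 2: ln(n/nQ) = -6.192
Step 3: mu = kB*T*ln(n/nQ) = 1.047e-20*-6.192 = -6.484e-20 J
Step 4: Convert to eV: -6.484e-20/1.602e-19 = -0.4047 eV

-0.4047


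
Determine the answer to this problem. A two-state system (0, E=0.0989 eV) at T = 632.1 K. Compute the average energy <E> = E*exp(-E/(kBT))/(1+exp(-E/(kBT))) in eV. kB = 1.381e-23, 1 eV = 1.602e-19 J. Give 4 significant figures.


Step 1: beta*E = 0.0989*1.602e-19/(1.381e-23*632.1) = 1.815
Step 2: exp(-beta*E) = 0.1628
Step 3: <E> = 0.0989*0.1628/(1+0.1628) = 0.01385 eV

0.01385


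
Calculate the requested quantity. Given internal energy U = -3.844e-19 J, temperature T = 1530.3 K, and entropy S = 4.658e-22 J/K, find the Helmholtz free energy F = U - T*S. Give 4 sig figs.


Step 1: T*S = 1530.3 * 4.658e-22 = 7.128e-19 J
Step 2: F = U - T*S = -3.844e-19 - 7.128e-19
Step 3: F = -1.097e-18 J

-1.097e-18


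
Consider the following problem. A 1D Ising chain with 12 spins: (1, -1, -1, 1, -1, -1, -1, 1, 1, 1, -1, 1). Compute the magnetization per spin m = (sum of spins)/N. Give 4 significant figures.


Step 1: Count up spins (+1): 6, down spins (-1): 6
Step 2: Total magnetization M = 6 - 6 = 0
Step 3: m = M/N = 0/12 = 0

0


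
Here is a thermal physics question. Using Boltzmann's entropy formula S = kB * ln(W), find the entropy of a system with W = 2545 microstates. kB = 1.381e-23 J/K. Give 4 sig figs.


Step 1: ln(W) = ln(2545) = 7.842
Step 2: S = kB * ln(W) = 1.381e-23 * 7.842
Step 3: S = 1.083e-22 J/K

1.083e-22


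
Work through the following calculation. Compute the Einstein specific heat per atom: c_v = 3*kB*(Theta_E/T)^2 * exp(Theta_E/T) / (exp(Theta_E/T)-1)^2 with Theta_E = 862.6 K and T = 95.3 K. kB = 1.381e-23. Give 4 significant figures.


Step 1: x = Theta_E/T = 862.6/95.3 = 9.051
Step 2: x^2 = 81.93
Step 3: exp(x) = 8531
Step 4: c_v = 3*1.381e-23*81.93*8531/(8531-1)^2 = 3.98e-25

3.98e-25


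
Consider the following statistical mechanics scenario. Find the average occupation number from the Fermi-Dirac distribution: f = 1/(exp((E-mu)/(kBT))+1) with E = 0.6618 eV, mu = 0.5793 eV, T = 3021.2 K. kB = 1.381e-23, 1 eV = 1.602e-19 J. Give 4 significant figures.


Step 1: (E - mu) = 0.6618 - 0.5793 = 0.0825 eV
Step 2: Convert: (E-mu)*eV = 1.322e-20 J
Step 3: x = (E-mu)*eV/(kB*T) = 0.3168
Step 4: f = 1/(exp(0.3168)+1) = 0.4215

0.4215


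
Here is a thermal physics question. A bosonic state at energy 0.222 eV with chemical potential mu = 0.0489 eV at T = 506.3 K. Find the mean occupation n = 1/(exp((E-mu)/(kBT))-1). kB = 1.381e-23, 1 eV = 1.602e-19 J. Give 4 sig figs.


Step 1: (E - mu) = 0.1731 eV
Step 2: x = (E-mu)*eV/(kB*T) = 0.1731*1.602e-19/(1.381e-23*506.3) = 3.966
Step 3: exp(x) = 52.78
Step 4: n = 1/(exp(x)-1) = 0.01931

0.01931


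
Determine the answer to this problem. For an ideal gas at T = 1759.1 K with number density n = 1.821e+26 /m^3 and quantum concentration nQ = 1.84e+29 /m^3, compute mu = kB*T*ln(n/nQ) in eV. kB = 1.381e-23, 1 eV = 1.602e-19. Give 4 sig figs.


Step 1: n/nQ = 1.821e+26/1.84e+29 = 0.0009897
Step 2: ln(n/nQ) = -6.918
Step 3: mu = kB*T*ln(n/nQ) = 2.429e-20*-6.918 = -1.681e-19 J
Step 4: Convert to eV: -1.681e-19/1.602e-19 = -1.049 eV

-1.049


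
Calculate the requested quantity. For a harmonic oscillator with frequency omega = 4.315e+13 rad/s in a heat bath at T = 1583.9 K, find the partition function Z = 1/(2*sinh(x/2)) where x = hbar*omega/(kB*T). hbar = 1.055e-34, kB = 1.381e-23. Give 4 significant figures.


Step 1: Compute x = hbar*omega/(kB*T) = 1.055e-34*4.315e+13/(1.381e-23*1583.9) = 0.2081
Step 2: x/2 = 0.1041
Step 3: sinh(x/2) = 0.1042
Step 4: Z = 1/(2*0.1042) = 4.796

4.796


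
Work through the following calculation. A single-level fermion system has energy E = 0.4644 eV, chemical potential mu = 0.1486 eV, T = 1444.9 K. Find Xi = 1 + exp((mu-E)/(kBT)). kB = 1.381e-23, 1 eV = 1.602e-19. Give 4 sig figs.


Step 1: (mu - E) = 0.1486 - 0.4644 = -0.3158 eV
Step 2: x = (mu-E)*eV/(kB*T) = -0.3158*1.602e-19/(1.381e-23*1444.9) = -2.535
Step 3: exp(x) = 0.07923
Step 4: Xi = 1 + 0.07923 = 1.079

1.079


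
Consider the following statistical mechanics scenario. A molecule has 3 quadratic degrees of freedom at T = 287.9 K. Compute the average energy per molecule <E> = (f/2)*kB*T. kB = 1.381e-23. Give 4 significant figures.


Step 1: f/2 = 3/2 = 1.5
Step 2: kB*T = 1.381e-23 * 287.9 = 3.976e-21
Step 3: <E> = 1.5 * 3.976e-21 = 5.964e-21 J

5.964e-21


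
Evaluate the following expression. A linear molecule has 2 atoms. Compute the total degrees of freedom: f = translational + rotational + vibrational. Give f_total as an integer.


Step 1: Translational DOF = 3
Step 2: Rotational DOF (linear) = 2
Step 3: Vibrational DOF = 3*2 - 5 = 1
Step 4: Total = 3 + 2 + 1 = 6

6


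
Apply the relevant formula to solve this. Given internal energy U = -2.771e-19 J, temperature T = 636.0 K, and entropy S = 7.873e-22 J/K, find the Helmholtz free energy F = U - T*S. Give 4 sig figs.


Step 1: T*S = 636.0 * 7.873e-22 = 5.007e-19 J
Step 2: F = U - T*S = -2.771e-19 - 5.007e-19
Step 3: F = -7.778e-19 J

-7.778e-19


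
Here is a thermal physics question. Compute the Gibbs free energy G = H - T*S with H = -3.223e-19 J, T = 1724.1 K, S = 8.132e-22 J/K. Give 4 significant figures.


Step 1: T*S = 1724.1 * 8.132e-22 = 1.402e-18 J
Step 2: G = H - T*S = -3.223e-19 - 1.402e-18
Step 3: G = -1.724e-18 J

-1.724e-18


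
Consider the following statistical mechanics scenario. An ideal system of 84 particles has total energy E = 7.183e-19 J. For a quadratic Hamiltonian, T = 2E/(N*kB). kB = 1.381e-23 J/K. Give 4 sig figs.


Step 1: Numerator = 2*E = 2*7.183e-19 = 1.437e-18 J
Step 2: Denominator = N*kB = 84*1.381e-23 = 1.16e-21
Step 3: T = 1.437e-18 / 1.16e-21 = 1238 K

1238


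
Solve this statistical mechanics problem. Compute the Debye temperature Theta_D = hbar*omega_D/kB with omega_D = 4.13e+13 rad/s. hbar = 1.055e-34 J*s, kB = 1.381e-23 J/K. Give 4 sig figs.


Step 1: hbar*omega_D = 1.055e-34 * 4.13e+13 = 4.357e-21 J
Step 2: Theta_D = 4.357e-21 / 1.381e-23
Step 3: Theta_D = 315.5 K

315.5


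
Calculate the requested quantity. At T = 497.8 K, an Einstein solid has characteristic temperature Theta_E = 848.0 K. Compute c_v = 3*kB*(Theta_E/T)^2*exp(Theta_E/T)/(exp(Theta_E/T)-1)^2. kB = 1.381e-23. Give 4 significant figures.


Step 1: x = Theta_E/T = 848.0/497.8 = 1.703
Step 2: x^2 = 2.902
Step 3: exp(x) = 5.493
Step 4: c_v = 3*1.381e-23*2.902*5.493/(5.493-1)^2 = 3.271e-23

3.271e-23


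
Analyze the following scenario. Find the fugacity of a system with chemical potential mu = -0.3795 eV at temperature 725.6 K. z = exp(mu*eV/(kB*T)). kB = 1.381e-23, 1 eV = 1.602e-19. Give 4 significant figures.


Step 1: Convert mu to Joules: -0.3795*1.602e-19 = -6.08e-20 J
Step 2: kB*T = 1.381e-23*725.6 = 1.002e-20 J
Step 3: mu/(kB*T) = -6.067
Step 4: z = exp(-6.067) = 0.002318

0.002318


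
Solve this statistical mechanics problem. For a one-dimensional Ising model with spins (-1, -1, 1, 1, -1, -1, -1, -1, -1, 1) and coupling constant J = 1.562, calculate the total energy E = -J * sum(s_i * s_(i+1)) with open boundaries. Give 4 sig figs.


Step 1: Nearest-neighbor products: 1, -1, 1, -1, 1, 1, 1, 1, -1
Step 2: Sum of products = 3
Step 3: E = -1.562 * 3 = -4.686

-4.686


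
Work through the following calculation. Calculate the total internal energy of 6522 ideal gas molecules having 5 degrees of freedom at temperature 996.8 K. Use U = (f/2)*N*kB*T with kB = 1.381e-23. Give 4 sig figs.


Step 1: f/2 = 5/2 = 2.5
Step 2: N*kB*T = 6522*1.381e-23*996.8 = 8.978e-17
Step 3: U = 2.5 * 8.978e-17 = 2.245e-16 J

2.245e-16


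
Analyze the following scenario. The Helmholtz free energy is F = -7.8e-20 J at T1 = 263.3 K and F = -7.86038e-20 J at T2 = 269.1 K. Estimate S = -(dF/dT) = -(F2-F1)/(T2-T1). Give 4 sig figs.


Step 1: dF = F2 - F1 = -7.86038e-20 - (-7.8e-20) = -6.038e-22 J
Step 2: dT = T2 - T1 = 269.1 - 263.3 = 5.8 K
Step 3: S = -dF/dT = -(-6.038e-22)/5.8 = 1.041e-22 J/K

1.041e-22


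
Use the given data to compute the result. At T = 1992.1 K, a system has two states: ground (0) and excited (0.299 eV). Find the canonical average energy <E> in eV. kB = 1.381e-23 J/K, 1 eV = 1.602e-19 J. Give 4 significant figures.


Step 1: beta*E = 0.299*1.602e-19/(1.381e-23*1992.1) = 1.741
Step 2: exp(-beta*E) = 0.1753
Step 3: <E> = 0.299*0.1753/(1+0.1753) = 0.0446 eV

0.0446


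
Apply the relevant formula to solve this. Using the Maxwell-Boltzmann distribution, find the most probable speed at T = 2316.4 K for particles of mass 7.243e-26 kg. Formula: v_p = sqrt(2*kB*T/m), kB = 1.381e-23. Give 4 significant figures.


Step 1: Numerator = 2*kB*T = 2*1.381e-23*2316.4 = 6.398e-20
Step 2: Ratio = 6.398e-20 / 7.243e-26 = 8.833e+05
Step 3: v_p = sqrt(8.833e+05) = 939.9 m/s

939.9


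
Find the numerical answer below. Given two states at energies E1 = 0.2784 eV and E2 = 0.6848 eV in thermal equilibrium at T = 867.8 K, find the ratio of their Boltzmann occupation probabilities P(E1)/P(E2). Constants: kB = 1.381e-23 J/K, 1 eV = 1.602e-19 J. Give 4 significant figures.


Step 1: Compute energy difference dE = E1 - E2 = 0.2784 - 0.6848 = -0.4064 eV
Step 2: Convert to Joules: dE_J = -0.4064 * 1.602e-19 = -6.511e-20 J
Step 3: Compute exponent = -dE_J / (kB * T) = -(-6.511e-20) / (1.381e-23 * 867.8) = 5.433
Step 4: P(E1)/P(E2) = exp(5.433) = 228.7

228.7


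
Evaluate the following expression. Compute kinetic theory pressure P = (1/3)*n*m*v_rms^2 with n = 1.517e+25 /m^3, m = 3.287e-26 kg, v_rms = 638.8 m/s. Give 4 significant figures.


Step 1: v_rms^2 = 638.8^2 = 4.081e+05
Step 2: n*m = 1.517e+25*3.287e-26 = 0.4986
Step 3: P = (1/3)*0.4986*4.081e+05 = 6.783e+04 Pa

6.783e+04


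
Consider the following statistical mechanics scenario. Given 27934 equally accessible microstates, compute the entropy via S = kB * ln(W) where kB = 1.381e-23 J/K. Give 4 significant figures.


Step 1: ln(W) = ln(27934) = 10.24
Step 2: S = kB * ln(W) = 1.381e-23 * 10.24
Step 3: S = 1.414e-22 J/K

1.414e-22


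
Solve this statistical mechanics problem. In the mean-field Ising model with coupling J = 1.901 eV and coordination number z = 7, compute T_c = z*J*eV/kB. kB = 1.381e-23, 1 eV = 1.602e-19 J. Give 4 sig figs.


Step 1: z*J = 7*1.901 = 13.31 eV
Step 2: Convert to Joules: 13.31*1.602e-19 = 2.132e-18 J
Step 3: T_c = 2.132e-18 / 1.381e-23 = 1.544e+05 K

1.544e+05


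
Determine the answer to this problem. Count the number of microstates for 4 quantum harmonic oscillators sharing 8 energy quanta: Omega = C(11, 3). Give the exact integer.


Step 1: Use binomial coefficient C(11, 3)
Step 2: Numerator = 11! / 8!
Step 3: Denominator = 3!
Step 4: Omega = 165

165


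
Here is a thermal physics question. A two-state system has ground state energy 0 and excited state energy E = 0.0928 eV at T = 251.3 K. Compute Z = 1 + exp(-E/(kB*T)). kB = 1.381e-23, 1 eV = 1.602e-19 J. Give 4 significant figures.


Step 1: Compute beta*E = E*eV/(kB*T) = 0.0928*1.602e-19/(1.381e-23*251.3) = 4.284
Step 2: exp(-beta*E) = exp(-4.284) = 0.01379
Step 3: Z = 1 + 0.01379 = 1.014

1.014


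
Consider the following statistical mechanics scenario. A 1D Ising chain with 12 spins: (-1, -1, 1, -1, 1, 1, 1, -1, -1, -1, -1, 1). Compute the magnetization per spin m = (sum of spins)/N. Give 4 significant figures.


Step 1: Count up spins (+1): 5, down spins (-1): 7
Step 2: Total magnetization M = 5 - 7 = -2
Step 3: m = M/N = -2/12 = -0.1667

-0.1667


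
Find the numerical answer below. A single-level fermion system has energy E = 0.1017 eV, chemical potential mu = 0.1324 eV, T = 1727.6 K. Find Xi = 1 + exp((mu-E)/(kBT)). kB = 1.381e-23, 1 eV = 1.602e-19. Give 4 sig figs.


Step 1: (mu - E) = 0.1324 - 0.1017 = 0.0307 eV
Step 2: x = (mu-E)*eV/(kB*T) = 0.0307*1.602e-19/(1.381e-23*1727.6) = 0.2061
Step 3: exp(x) = 1.229
Step 4: Xi = 1 + 1.229 = 2.229

2.229


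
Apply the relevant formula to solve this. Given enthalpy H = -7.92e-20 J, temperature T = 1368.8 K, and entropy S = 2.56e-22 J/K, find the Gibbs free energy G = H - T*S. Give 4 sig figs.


Step 1: T*S = 1368.8 * 2.56e-22 = 3.504e-19 J
Step 2: G = H - T*S = -7.92e-20 - 3.504e-19
Step 3: G = -4.296e-19 J

-4.296e-19


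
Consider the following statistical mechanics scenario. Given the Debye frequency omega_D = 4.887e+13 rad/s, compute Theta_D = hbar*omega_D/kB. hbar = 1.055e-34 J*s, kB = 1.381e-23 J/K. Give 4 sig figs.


Step 1: hbar*omega_D = 1.055e-34 * 4.887e+13 = 5.156e-21 J
Step 2: Theta_D = 5.156e-21 / 1.381e-23
Step 3: Theta_D = 373.3 K

373.3
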